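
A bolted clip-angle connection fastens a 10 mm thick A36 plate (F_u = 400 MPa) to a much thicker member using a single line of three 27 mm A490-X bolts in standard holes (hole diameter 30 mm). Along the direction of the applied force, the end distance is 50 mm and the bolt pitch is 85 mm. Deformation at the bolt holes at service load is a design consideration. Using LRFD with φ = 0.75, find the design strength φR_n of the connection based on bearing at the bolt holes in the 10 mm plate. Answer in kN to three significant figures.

Per bolt r_n = 1.2 l_c t F_u ≤ 2.4 d t F_u; upper limit = 2.4 × 27 × 10 × 400 / 1000 = 259.2 kN.
Edge bolt: l_c = 50 − 30/2 = 35 mm → 1.2 × 35 × 10 × 400 / 1000 = 168 → r_n = 168 kN.
Interior bolts: l_c = 85 − 30 = 55 mm → 1.2 × 55 × 10 × 400 / 1000 = 264 → r_n = 259.2 kN.
R_n = 1 × 168 + 2 × 259.2 = 686.4 kN.
Design strength φR_n = 0.75 × 686.4 = 515 kN.

515 kN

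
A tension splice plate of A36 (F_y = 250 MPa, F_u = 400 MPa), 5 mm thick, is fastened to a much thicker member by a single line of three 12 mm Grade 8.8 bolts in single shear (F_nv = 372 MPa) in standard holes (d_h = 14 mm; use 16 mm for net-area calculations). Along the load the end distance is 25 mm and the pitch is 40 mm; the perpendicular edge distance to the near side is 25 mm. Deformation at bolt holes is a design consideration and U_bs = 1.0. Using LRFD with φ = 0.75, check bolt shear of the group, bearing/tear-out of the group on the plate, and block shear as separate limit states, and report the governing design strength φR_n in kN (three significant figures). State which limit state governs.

Bolt shear: A_b = π·12²/4 = 113.1 mm²; R_n = 372 × 113.1 × 3 × 1 / 1000 = 126.2 kN → 0.75 × 126.2 = 94.7 kN.
Bearing: edge l_c = 18, r_n = 43.2 kN; interior l_c = 26, r_n = 57.6 kN; R_n = 43.2 + 2·57.6 = 158.4 kN → 119 kN.
Block shear: A_gv = 525, A_nv = 325, A_nt = 85 mm²; R_n = min(0.6F_uA_nv, 0.6F_yA_gv) + U_bs·F_u·A_nt = 112 kN → 84 kN.
Block shear governs: 84 kN.

84 kN (block shear governs)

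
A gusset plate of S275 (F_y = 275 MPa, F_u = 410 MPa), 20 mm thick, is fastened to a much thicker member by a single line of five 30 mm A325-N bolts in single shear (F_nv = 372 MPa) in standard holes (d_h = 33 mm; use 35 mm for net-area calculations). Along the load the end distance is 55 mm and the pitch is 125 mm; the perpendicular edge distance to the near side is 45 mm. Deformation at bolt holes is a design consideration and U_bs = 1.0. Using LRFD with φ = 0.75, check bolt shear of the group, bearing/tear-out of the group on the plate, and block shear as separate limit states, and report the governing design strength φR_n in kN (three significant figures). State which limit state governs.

986 kN (bolt shear governs)

Bolt shear: A_b = π·30²/4 = 706.9 mm²; R_n = 372 × 706.9 × 5 × 1 / 1000 = 1315 kN → 0.75 × 1315 = 986 kN.
Bearing: edge l_c = 38.5, r_n = 378.8 kN; interior l_c = 92, r_n = 590.4 kN; R_n = 378.8 + 4·590.4 = 2740 kN → 2060 kN.
Block shear: A_gv = 11100, A_nv = 7950, A_nt = 550 mm²; R_n = min(0.6F_uA_nv, 0.6F_yA_gv) + U_bs·F_u·A_nt = 2057 kN → 1540 kN.
Bolt shear governs: 986 kN.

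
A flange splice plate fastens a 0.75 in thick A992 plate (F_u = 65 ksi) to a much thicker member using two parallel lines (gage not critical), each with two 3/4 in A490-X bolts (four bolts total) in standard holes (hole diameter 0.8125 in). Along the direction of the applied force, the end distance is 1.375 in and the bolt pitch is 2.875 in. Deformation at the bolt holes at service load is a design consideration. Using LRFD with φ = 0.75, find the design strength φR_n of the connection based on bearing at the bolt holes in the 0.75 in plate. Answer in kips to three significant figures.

217 kips

Per bolt r_n = 1.2 l_c t F_u ≤ 2.4 d t F_u; upper limit = 2.4 × 0.75 × 0.75 × 65 = 87.75 kips.
Edge bolt: l_c = 1.375 − 0.8125/2 = 0.9688 in → 1.2 × 0.9688 × 0.75 × 65 = 56.67 → r_n = 56.67 kips.
Interior bolts: l_c = 2.875 − 0.8125 = 2.062 in → 1.2 × 2.062 × 0.75 × 65 = 120.7 → r_n = 87.75 kips.
R_n = 2 × 56.67 + 2 × 87.75 = 288.8 kips.
Design strength φR_n = 0.75 × 288.8 = 217 kips.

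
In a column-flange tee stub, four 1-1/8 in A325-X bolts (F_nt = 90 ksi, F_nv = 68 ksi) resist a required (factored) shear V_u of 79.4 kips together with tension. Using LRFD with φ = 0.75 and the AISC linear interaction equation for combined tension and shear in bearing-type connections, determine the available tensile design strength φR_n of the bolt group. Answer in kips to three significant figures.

A_b = π·1.125²/4 = 0.994 in²; f_rv = 79.4 / (4 × 0.994) = 19.97 ksi.
F'_nt = 1.3 F_nt − (F_nt / φF_nv) f_rv = 1.3·90 − (90/(0.75·68))·19.97 = 81.76 ksi, capped at F_nt → F'_nt = 81.76 ksi.
R_n = F'_nt · A_b · n = 81.76 × 0.994 × 4 = 325.1 kips.
Design strength φR_n = 0.75 × 325.1 = 244 kips.

244 kips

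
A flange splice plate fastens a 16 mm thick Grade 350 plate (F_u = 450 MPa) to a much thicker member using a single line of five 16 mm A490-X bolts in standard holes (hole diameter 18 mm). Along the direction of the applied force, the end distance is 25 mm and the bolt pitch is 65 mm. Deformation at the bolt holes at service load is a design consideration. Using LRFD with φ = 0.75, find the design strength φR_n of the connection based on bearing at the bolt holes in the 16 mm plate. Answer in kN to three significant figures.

933 kN

Per bolt r_n = 1.2 l_c t F_u ≤ 2.4 d t F_u; upper limit = 2.4 × 16 × 16 × 450 / 1000 = 276.5 kN.
Edge bolt: l_c = 25 − 18/2 = 16 mm → 1.2 × 16 × 16 × 450 / 1000 = 138.2 → r_n = 138.2 kN.
Interior bolts: l_c = 65 − 18 = 47 mm → 1.2 × 47 × 16 × 450 / 1000 = 406.1 → r_n = 276.5 kN.
R_n = 1 × 138.2 + 4 × 276.5 = 1244 kN.
Design strength φR_n = 0.75 × 1244 = 933 kN.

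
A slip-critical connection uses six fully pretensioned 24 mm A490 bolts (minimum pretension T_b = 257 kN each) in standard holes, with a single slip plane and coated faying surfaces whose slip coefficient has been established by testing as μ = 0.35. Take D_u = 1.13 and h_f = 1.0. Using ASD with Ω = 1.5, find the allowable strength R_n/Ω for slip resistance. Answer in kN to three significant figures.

R_n = μ · D_u · h_f · T_b · n_s · n_b = 0.35 × 1.13 × 1.0 × 257 × 1 × 6 = 609.9 kN.
Allowable strength R_n/Ω = 609.9 / 1.5 = 407 kN.

407 kN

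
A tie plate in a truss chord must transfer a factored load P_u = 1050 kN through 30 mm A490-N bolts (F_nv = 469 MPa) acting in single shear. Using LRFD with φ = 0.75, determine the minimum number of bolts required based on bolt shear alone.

A_b = π·30²/4 = 706.9 mm².
Per-bolt design strength φR_n = 0.75 × 469 × 706.9 × 1 / 1000 = 248.6 kN.
n ≥ 1050 / 248.6 = 4.223 → use 5 bolts.

5 bolts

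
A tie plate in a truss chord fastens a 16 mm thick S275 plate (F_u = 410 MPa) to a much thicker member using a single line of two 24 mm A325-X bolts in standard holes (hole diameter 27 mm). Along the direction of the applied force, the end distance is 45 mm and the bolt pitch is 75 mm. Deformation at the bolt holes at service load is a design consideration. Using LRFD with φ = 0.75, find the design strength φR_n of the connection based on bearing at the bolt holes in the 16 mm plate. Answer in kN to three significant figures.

Per bolt r_n = 1.2 l_c t F_u ≤ 2.4 d t F_u; upper limit = 2.4 × 24 × 16 × 410 / 1000 = 377.9 kN.
Edge bolt: l_c = 45 − 27/2 = 31.5 mm → 1.2 × 31.5 × 16 × 410 / 1000 = 248 → r_n = 248 kN.
Interior bolts: l_c = 75 − 27 = 48 mm → 1.2 × 48 × 16 × 410 / 1000 = 377.9 → r_n = 377.9 kN.
R_n = 1 × 248 + 1 × 377.9 = 625.8 kN.
Design strength φR_n = 0.75 × 625.8 = 469 kN.

469 kN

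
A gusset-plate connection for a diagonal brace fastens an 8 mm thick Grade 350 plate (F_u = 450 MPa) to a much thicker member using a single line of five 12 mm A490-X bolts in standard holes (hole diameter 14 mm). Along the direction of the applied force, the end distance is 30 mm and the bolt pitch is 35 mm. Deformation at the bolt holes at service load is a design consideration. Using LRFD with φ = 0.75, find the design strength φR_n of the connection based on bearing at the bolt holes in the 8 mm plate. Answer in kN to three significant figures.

347 kN

Per bolt r_n = 1.2 l_c t F_u ≤ 2.4 d t F_u; upper limit = 2.4 × 12 × 8 × 450 / 1000 = 103.7 kN.
Edge bolt: l_c = 30 − 14/2 = 23 mm → 1.2 × 23 × 8 × 450 / 1000 = 99.36 → r_n = 99.36 kN.
Interior bolts: l_c = 35 − 14 = 21 mm → 1.2 × 21 × 8 × 450 / 1000 = 90.72 → r_n = 90.72 kN.
R_n = 1 × 99.36 + 4 × 90.72 = 462.2 kN.
Design strength φR_n = 0.75 × 462.2 = 347 kN.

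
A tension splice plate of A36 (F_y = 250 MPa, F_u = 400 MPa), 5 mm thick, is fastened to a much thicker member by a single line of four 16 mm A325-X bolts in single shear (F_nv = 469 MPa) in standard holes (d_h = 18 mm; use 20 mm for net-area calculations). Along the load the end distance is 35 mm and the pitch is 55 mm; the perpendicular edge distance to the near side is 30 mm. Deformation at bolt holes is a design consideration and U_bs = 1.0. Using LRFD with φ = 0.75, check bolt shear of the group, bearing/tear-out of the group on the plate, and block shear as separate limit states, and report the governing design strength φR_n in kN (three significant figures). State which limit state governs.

Bolt shear: A_b = π·16²/4 = 201.1 mm²; R_n = 469 × 201.1 × 4 × 1 / 1000 = 377.2 kN → 0.75 × 377.2 = 283 kN.
Bearing: edge l_c = 26, r_n = 62.4 kN; interior l_c = 37, r_n = 76.8 kN; R_n = 62.4 + 3·76.8 = 292.8 kN → 220 kN.
Block shear: A_gv = 1000, A_nv = 650, A_nt = 100 mm²; R_n = min(0.6F_uA_nv, 0.6F_yA_gv) + U_bs·F_u·A_nt = 190 kN → 142 kN.
Block shear governs: 142 kN.

142 kN (block shear governs)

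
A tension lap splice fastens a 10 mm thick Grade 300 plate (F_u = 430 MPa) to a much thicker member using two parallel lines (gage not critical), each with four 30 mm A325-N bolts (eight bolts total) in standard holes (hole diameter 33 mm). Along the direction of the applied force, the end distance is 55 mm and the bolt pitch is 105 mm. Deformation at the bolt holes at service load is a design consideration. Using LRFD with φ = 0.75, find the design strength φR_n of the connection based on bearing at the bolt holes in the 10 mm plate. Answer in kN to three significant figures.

1690 kN

Per bolt r_n = 1.2 l_c t F_u ≤ 2.4 d t F_u; upper limit = 2.4 × 30 × 10 × 430 / 1000 = 309.6 kN.
Edge bolt: l_c = 55 − 33/2 = 38.5 mm → 1.2 × 38.5 × 10 × 430 / 1000 = 198.7 → r_n = 198.7 kN.
Interior bolts: l_c = 105 − 33 = 72 mm → 1.2 × 72 × 10 × 430 / 1000 = 371.5 → r_n = 309.6 kN.
R_n = 2 × 198.7 + 6 × 309.6 = 2255 kN.
Design strength φR_n = 0.75 × 2255 = 1690 kN.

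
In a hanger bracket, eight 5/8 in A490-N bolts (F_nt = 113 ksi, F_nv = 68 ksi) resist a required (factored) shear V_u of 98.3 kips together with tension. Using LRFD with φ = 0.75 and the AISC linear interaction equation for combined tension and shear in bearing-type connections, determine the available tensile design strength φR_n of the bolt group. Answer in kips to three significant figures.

A_b = π·0.625²/4 = 0.3068 in²; f_rv = 98.3 / (8 × 0.3068) = 40.05 ksi.
F'_nt = 1.3 F_nt − (F_nt / φF_nv) f_rv = 1.3·113 − (113/(0.75·68))·40.05 = 58.16 ksi, capped at F_nt → F'_nt = 58.16 ksi.
R_n = F'_nt · A_b · n = 58.16 × 0.3068 × 8 = 142.7 kips.
Design strength φR_n = 0.75 × 142.7 = 107 kips.

107 kips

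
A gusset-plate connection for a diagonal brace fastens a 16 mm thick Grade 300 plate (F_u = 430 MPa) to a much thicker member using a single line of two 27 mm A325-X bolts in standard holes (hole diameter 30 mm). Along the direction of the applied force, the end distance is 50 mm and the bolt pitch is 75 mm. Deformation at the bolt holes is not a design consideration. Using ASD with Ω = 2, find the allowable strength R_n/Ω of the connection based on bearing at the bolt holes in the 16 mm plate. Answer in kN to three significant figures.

413 kN

Per bolt r_n = 1.5 l_c t F_u ≤ 3.0 d t F_u; upper limit = 3.0 × 27 × 16 × 430 / 1000 = 557.3 kN.
Edge bolt: l_c = 50 − 30/2 = 35 mm → 1.5 × 35 × 16 × 430 / 1000 = 361.2 → r_n = 361.2 kN.
Interior bolts: l_c = 75 − 30 = 45 mm → 1.5 × 45 × 16 × 430 / 1000 = 464.4 → r_n = 464.4 kN.
R_n = 1 × 361.2 + 1 × 464.4 = 825.6 kN.
Allowable strength R_n/Ω = 825.6 / 2 = 413 kN.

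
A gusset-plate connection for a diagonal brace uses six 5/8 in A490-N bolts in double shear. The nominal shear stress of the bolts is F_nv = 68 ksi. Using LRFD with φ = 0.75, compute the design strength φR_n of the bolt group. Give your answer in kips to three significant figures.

A_b = π × 0.625² / 4 = 0.3068 in².
R_n = F_nv · A_b · n · n_s = 68 × 0.3068 × 6 × 2 = 250.3 kips.
Design strength φR_n = 0.75 × 250.3 = 188 kips.

188 kips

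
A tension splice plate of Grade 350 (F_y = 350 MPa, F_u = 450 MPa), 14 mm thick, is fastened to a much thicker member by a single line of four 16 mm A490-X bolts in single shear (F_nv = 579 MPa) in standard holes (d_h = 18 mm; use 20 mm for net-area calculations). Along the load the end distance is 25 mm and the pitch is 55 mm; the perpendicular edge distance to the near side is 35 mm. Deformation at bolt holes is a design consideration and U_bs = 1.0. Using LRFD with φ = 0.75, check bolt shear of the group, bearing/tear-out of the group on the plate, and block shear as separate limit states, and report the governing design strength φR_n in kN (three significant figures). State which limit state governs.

Bolt shear: A_b = π·16²/4 = 201.1 mm²; R_n = 579 × 201.1 × 4 × 1 / 1000 = 465.7 kN → 0.75 × 465.7 = 349 kN.
Bearing: edge l_c = 16, r_n = 121 kN; interior l_c = 37, r_n = 241.9 kN; R_n = 121 + 3·241.9 = 846.7 kN → 635 kN.
Block shear: A_gv = 2660, A_nv = 1680, A_nt = 350 mm²; R_n = min(0.6F_uA_nv, 0.6F_yA_gv) + U_bs·F_u·A_nt = 611.1 kN → 458 kN.
Bolt shear governs: 349 kN.

349 kN (bolt shear governs)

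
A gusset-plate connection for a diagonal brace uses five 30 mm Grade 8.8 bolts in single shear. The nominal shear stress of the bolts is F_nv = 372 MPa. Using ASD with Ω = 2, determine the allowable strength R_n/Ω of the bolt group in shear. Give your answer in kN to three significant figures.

657 kN

A_b = π × 30² / 4 = 706.9 mm².
R_n = F_nv · A_b · n · n_s = 372 × 706.9 × 5 × 1 / 1000 = 1315 kN.
Allowable strength R_n/Ω = 1315 / 2 = 657 kN.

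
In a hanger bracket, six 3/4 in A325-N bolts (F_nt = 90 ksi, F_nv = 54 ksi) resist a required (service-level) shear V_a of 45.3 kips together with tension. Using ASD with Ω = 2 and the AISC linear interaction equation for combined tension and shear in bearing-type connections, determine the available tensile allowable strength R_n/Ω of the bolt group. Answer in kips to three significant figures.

A_b = π·0.75²/4 = 0.4418 in²; f_rv = 45.3 / (6 × 0.4418) = 17.09 ksi.
F'_nt = 1.3 F_nt − (Ω F_nt / F_nv) f_rv = 1.3·90 − (2·90/54)·17.09 = 60.03 ksi, capped at F_nt → F'_nt = 60.03 ksi.
R_n = F'_nt · A_b · n = 60.03 × 0.4418 × 6 = 159.1 kips.
Allowable strength R_n/Ω = 159.1 / 2 = 79.6 kips.

79.6 kips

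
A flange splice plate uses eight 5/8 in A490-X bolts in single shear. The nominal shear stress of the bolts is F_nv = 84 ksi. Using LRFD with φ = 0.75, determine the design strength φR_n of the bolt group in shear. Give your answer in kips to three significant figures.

155 kips

A_b = π × 0.625² / 4 = 0.3068 in².
R_n = F_nv · A_b · n · n_s = 84 × 0.3068 × 8 × 1 = 206.2 kips.
Design strength φR_n = 0.75 × 206.2 = 155 kips.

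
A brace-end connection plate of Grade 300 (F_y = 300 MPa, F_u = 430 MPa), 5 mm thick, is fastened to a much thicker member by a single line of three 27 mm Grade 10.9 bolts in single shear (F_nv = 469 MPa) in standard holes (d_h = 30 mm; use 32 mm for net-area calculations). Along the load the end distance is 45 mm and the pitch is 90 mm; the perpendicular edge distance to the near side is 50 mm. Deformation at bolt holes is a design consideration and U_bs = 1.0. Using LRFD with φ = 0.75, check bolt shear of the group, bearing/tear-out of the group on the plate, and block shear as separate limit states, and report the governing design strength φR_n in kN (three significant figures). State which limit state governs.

Bolt shear: A_b = π·27²/4 = 572.6 mm²; R_n = 469 × 572.6 × 3 × 1 / 1000 = 805.6 kN → 0.75 × 805.6 = 604 kN.
Bearing: edge l_c = 30, r_n = 77.4 kN; interior l_c = 60, r_n = 139.3 kN; R_n = 77.4 + 2·139.3 = 356 kN → 267 kN.
Block shear: A_gv = 1125, A_nv = 725, A_nt = 170 mm²; R_n = min(0.6F_uA_nv, 0.6F_yA_gv) + U_bs·F_u·A_nt = 260.1 kN → 195 kN.
Block shear governs: 195 kN.

195 kN (block shear governs)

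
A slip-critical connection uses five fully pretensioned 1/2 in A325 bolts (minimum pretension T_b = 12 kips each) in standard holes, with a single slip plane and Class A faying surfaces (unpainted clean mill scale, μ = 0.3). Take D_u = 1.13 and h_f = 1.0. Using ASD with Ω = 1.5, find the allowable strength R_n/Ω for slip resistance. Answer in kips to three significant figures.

R_n = μ · D_u · h_f · T_b · n_s · n_b = 0.3 × 1.13 × 1.0 × 12 × 1 × 5 = 20.34 kips.
Allowable strength R_n/Ω = 20.34 / 1.5 = 13.6 kips.

13.6 kips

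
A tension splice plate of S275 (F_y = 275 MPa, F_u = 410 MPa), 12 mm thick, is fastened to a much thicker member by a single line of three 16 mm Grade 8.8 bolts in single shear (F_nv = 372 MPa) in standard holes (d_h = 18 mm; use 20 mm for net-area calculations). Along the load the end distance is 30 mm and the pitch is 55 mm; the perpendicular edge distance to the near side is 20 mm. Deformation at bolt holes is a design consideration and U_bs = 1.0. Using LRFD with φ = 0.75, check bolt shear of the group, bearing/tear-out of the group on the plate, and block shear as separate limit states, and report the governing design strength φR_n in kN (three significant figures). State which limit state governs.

Bolt shear: A_b = π·16²/4 = 201.1 mm²; R_n = 372 × 201.1 × 3 × 1 / 1000 = 224.4 kN → 0.75 × 224.4 = 168 kN.
Bearing: edge l_c = 21, r_n = 124 kN; interior l_c = 37, r_n = 188.9 kN; R_n = 124 + 2·188.9 = 501.8 kN → 376 kN.
Block shear: A_gv = 1680, A_nv = 1080, A_nt = 120 mm²; R_n = min(0.6F_uA_nv, 0.6F_yA_gv) + U_bs·F_u·A_nt = 314.9 kN → 236 kN.
Bolt shear governs: 168 kN.

168 kN (bolt shear governs)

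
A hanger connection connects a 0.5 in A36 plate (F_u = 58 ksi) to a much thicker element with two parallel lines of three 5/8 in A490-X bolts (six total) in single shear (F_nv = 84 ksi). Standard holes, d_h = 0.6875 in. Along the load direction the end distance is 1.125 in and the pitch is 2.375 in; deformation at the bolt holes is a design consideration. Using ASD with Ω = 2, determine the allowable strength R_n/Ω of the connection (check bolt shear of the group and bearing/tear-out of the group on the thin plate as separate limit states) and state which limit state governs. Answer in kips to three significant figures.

Bolt shear: A_b = π·0.625²/4 = 0.3068 in²; R_n = 84 × 0.3068 × 6 × 1 = 154.6 kips → 154.6 / 2 = 77.3 kips.
Bearing (1.2 l_c t F_u ≤ 2.4 d t F_u): upper limit = 2.4·0.625·0.5·58 = 43.5 kips.
  Edge l_c = 1.125 − 0.6875/2 = 0.7812 → r_n = 27.19 kips; interior l_c = 2.375 − 0.6875 = 1.688 → r_n = 43.5 kips.
  R_n,bearing = 2·27.19 + 4·43.5 = 228.4 kips → 228.4 / 2 = 114 kips.
Bolt shear governs: 77.3 kips.

77.3 kips (bolt shear governs)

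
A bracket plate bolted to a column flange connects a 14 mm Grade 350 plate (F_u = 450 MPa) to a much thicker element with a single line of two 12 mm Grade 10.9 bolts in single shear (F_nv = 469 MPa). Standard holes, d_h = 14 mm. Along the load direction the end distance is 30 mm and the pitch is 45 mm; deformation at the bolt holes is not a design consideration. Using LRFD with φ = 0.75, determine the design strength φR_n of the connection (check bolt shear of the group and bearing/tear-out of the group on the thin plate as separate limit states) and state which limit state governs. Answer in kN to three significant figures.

79.6 kN (bolt shear governs)

Bolt shear: A_b = π·12²/4 = 113.1 mm²; R_n = 469 × 113.1 × 2 × 1 / 1000 = 106.1 kN → 0.75 × 106.1 = 79.6 kN.
Bearing (1.5 l_c t F_u ≤ 3.0 d t F_u): upper limit = 3.0·12·14·450 / 1000 = 226.8 kN.
  Edge l_c = 30 − 14/2 = 23 → r_n = 217.3 kN; interior l_c = 45 − 14 = 31 → r_n = 226.8 kN.
  R_n,bearing = 1·217.3 + 1·226.8 = 444.1 kN → 0.75 × 444.1 = 333 kN.
Bolt shear governs: 79.6 kN.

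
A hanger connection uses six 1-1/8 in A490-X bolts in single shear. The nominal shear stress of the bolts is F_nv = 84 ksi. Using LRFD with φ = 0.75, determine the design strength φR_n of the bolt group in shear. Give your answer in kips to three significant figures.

376 kips

A_b = π × 1.125² / 4 = 0.994 in².
R_n = F_nv · A_b · n · n_s = 84 × 0.994 × 6 × 1 = 501 kips.
Design strength φR_n = 0.75 × 501 = 376 kips.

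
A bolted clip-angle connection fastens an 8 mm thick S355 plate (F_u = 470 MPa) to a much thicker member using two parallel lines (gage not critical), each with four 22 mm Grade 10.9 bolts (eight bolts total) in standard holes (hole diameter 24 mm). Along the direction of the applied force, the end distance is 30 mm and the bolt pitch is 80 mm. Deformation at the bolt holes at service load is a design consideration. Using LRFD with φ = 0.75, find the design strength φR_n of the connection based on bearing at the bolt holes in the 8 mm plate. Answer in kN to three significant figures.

1020 kN

Per bolt r_n = 1.2 l_c t F_u ≤ 2.4 d t F_u; upper limit = 2.4 × 22 × 8 × 470 / 1000 = 198.5 kN.
Edge bolt: l_c = 30 − 24/2 = 18 mm → 1.2 × 18 × 8 × 470 / 1000 = 81.22 → r_n = 81.22 kN.
Interior bolts: l_c = 80 − 24 = 56 mm → 1.2 × 56 × 8 × 470 / 1000 = 252.7 → r_n = 198.5 kN.
R_n = 2 × 81.22 + 6 × 198.5 = 1354 kN.
Design strength φR_n = 0.75 × 1354 = 1020 kN.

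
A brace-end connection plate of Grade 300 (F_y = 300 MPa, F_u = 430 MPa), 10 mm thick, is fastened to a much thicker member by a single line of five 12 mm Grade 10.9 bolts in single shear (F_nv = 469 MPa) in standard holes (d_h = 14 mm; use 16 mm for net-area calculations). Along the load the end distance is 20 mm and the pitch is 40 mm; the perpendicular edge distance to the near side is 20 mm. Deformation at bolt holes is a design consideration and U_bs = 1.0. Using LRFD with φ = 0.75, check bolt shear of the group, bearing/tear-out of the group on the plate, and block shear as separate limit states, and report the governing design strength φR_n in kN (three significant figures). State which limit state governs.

Bolt shear: A_b = π·12²/4 = 113.1 mm²; R_n = 469 × 113.1 × 5 × 1 / 1000 = 265.2 kN → 0.75 × 265.2 = 199 kN.
Bearing: edge l_c = 13, r_n = 67.08 kN; interior l_c = 26, r_n = 123.8 kN; R_n = 67.08 + 4·123.8 = 562.4 kN → 422 kN.
Block shear: A_gv = 1800, A_nv = 1080, A_nt = 120 mm²; R_n = min(0.6F_uA_nv, 0.6F_yA_gv) + U_bs·F_u·A_nt = 330.2 kN → 248 kN.
Bolt shear governs: 199 kN.

199 kN (bolt shear governs)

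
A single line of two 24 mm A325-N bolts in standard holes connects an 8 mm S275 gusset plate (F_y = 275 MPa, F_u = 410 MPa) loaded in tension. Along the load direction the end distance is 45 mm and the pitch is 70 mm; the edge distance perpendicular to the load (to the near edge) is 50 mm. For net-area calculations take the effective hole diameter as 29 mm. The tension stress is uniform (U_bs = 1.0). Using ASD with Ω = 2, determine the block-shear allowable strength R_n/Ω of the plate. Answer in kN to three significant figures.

Shear plane L_v = 45 + 1·70 = 115 mm; A_gv = 115 × 8 = 920 mm².
A_nv = (115 − 1.5·29) × 8 = 572 mm².
A_nt = (50 − 0.5·29) × 8 = 284 mm².
0.6 F_u A_nv = 140.7 kN; 0.6 F_y A_gv = 151.8 kN → shear rupture governs the shear term.
R_n = 140.7 + 1.0 × 410 × 284 / 1000 = 257.2 kN.
Allowable strength R_n/Ω = 257.2 / 2 = 129 kN.

129 kN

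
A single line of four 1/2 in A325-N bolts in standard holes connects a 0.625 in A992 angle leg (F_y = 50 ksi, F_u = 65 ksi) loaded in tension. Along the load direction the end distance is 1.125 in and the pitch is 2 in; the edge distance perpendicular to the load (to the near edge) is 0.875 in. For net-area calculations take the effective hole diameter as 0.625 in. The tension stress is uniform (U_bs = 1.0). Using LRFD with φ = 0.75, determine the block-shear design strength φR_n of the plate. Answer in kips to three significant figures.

Shear plane L_v = 1.125 + 3·2 = 7.125 in; A_gv = 7.125 × 0.625 = 4.453 in².
A_nv = (7.125 − 3.5·0.625) × 0.625 = 3.086 in².
A_nt = (0.875 − 0.5·0.625) × 0.625 = 0.3516 in².
0.6 F_u A_nv = 120.4 kips; 0.6 F_y A_gv = 133.6 kips → shear rupture governs the shear term.
R_n = 120.4 + 1.0 × 65 × 0.3516 = 143.2 kips.
Design strength φR_n = 0.75 × 143.2 = 107 kips.

107 kips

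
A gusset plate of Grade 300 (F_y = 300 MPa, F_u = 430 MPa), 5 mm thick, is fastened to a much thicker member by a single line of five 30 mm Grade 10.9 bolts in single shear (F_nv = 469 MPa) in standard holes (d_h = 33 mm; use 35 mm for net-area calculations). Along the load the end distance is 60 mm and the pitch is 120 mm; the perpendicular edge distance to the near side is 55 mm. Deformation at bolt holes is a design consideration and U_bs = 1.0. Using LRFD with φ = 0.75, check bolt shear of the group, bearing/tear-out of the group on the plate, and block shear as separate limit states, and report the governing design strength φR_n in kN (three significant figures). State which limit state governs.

Bolt shear: A_b = π·30²/4 = 706.9 mm²; R_n = 469 × 706.9 × 5 × 1 / 1000 = 1658 kN → 0.75 × 1658 = 1240 kN.
Bearing: edge l_c = 43.5, r_n = 112.2 kN; interior l_c = 87, r_n = 154.8 kN; R_n = 112.2 + 4·154.8 = 731.4 kN → 549 kN.
Block shear: A_gv = 2700, A_nv = 1912, A_nt = 187.5 mm²; R_n = min(0.6F_uA_nv, 0.6F_yA_gv) + U_bs·F_u·A_nt = 566.6 kN → 425 kN.
Block shear governs: 425 kN.

425 kN (block shear governs)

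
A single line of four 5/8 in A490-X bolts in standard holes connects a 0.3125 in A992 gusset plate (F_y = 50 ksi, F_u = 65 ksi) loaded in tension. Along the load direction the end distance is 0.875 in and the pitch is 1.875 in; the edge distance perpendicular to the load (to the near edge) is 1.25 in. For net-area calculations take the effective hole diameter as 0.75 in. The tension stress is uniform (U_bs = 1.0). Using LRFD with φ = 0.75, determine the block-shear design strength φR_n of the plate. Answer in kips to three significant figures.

48.8 kips

Shear plane L_v = 0.875 + 3·1.875 = 6.5 in; A_gv = 6.5 × 0.3125 = 2.031 in².
A_nv = (6.5 − 3.5·0.75) × 0.3125 = 1.211 in².
A_nt = (1.25 − 0.5·0.75) × 0.3125 = 0.2734 in².
0.6 F_u A_nv = 47.23 kips; 0.6 F_y A_gv = 60.94 kips → shear rupture governs the shear term.
R_n = 47.23 + 1.0 × 65 × 0.2734 = 65 kips.
Design strength φR_n = 0.75 × 65 = 48.8 kips.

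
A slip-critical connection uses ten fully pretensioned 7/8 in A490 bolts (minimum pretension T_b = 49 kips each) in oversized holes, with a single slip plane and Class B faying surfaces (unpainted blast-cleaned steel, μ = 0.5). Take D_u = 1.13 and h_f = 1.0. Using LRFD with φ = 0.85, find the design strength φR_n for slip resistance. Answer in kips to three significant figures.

R_n = μ · D_u · h_f · T_b · n_s · n_b = 0.5 × 1.13 × 1.0 × 49 × 1 × 10 = 276.8 kips.
Design strength φR_n = 0.85 × 276.8 = 235 kips.

235 kips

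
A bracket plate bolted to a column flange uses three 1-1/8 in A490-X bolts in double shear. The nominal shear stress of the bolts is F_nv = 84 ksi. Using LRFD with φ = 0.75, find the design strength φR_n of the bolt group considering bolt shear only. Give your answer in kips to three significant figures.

A_b = π × 1.125² / 4 = 0.994 in².
R_n = F_nv · A_b · n · n_s = 84 × 0.994 × 3 × 2 = 501 kips.
Design strength φR_n = 0.75 × 501 = 376 kips.

376 kips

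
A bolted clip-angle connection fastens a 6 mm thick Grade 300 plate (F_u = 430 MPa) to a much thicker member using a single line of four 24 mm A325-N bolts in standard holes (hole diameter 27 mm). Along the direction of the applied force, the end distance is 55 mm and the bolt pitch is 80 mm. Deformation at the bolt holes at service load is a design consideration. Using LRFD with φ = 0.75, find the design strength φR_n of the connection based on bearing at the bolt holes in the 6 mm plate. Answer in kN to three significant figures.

Per bolt r_n = 1.2 l_c t F_u ≤ 2.4 d t F_u; upper limit = 2.4 × 24 × 6 × 430 / 1000 = 148.6 kN.
Edge bolt: l_c = 55 − 27/2 = 41.5 mm → 1.2 × 41.5 × 6 × 430 / 1000 = 128.5 → r_n = 128.5 kN.
Interior bolts: l_c = 80 − 27 = 53 mm → 1.2 × 53 × 6 × 430 / 1000 = 164.1 → r_n = 148.6 kN.
R_n = 1 × 128.5 + 3 × 148.6 = 574.3 kN.
Design strength φR_n = 0.75 × 574.3 = 431 kN.

431 kN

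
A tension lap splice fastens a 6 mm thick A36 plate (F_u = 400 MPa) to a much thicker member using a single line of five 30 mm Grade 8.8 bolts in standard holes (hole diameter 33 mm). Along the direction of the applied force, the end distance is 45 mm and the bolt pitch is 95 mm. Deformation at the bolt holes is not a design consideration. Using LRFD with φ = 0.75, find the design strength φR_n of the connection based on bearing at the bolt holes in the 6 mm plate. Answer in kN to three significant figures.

Per bolt r_n = 1.5 l_c t F_u ≤ 3.0 d t F_u; upper limit = 3.0 × 30 × 6 × 400 / 1000 = 216 kN.
Edge bolt: l_c = 45 − 33/2 = 28.5 mm → 1.5 × 28.5 × 6 × 400 / 1000 = 102.6 → r_n = 102.6 kN.
Interior bolts: l_c = 95 − 33 = 62 mm → 1.5 × 62 × 6 × 400 / 1000 = 223.2 → r_n = 216 kN.
R_n = 1 × 102.6 + 4 × 216 = 966.6 kN.
Design strength φR_n = 0.75 × 966.6 = 725 kN.

725 kN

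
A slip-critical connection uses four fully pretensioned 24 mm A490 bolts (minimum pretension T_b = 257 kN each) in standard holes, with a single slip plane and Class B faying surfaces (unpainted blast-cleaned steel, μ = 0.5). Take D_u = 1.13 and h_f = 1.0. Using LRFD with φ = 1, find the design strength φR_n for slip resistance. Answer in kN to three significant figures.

581 kN

R_n = μ · D_u · h_f · T_b · n_s · n_b = 0.5 × 1.13 × 1.0 × 257 × 1 × 4 = 580.8 kN.
Design strength φR_n = 1 × 580.8 = 581 kN.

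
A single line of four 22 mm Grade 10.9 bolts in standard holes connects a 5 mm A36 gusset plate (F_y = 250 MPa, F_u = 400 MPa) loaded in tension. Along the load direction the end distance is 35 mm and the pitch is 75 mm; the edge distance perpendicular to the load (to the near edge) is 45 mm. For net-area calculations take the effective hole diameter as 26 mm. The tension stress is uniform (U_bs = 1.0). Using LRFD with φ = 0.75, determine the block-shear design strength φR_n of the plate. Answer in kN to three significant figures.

194 kN

Shear plane L_v = 35 + 3·75 = 260 mm; A_gv = 260 × 5 = 1300 mm².
A_nv = (260 − 3.5·26) × 5 = 845 mm².
A_nt = (45 − 0.5·26) × 5 = 160 mm².
0.6 F_u A_nv = 202.8 kN; 0.6 F_y A_gv = 195 kN → shear yielding governs the shear term.
R_n = 195 + 1.0 × 400 × 160 / 1000 = 259 kN.
Design strength φR_n = 0.75 × 259 = 194 kN.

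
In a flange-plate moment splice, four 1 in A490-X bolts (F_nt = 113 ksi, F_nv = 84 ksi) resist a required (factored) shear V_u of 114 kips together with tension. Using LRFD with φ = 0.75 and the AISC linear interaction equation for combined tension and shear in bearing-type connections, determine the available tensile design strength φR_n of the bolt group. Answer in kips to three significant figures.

193 kips

A_b = π·1²/4 = 0.7854 in²; f_rv = 114 / (4 × 0.7854) = 36.29 ksi.
F'_nt = 1.3 F_nt − (F_nt / φF_nv) f_rv = 1.3·113 − (113/(0.75·84))·36.29 = 81.81 ksi, capped at F_nt → F'_nt = 81.81 ksi.
R_n = F'_nt · A_b · n = 81.81 × 0.7854 × 4 = 257 kips.
Design strength φR_n = 0.75 × 257 = 193 kips.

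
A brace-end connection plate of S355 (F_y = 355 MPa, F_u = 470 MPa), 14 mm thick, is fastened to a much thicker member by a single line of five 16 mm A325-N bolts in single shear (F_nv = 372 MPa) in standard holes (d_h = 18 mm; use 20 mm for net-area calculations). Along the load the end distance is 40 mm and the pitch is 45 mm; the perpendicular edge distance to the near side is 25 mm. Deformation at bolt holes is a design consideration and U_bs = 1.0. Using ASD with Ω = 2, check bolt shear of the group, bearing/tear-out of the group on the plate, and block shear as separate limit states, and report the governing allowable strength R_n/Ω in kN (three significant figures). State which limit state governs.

Bolt shear: A_b = π·16²/4 = 201.1 mm²; R_n = 372 × 201.1 × 5 × 1 / 1000 = 374 kN → 374 / 2 = 187 kN.
Bearing: edge l_c = 31, r_n = 244.8 kN; interior l_c = 27, r_n = 213.2 kN; R_n = 244.8 + 4·213.2 = 1098 kN → 549 kN.
Block shear: A_gv = 3080, A_nv = 1820, A_nt = 210 mm²; R_n = min(0.6F_uA_nv, 0.6F_yA_gv) + U_bs·F_u·A_nt = 611.9 kN → 306 kN.
Bolt shear governs: 187 kN.

187 kN (bolt shear governs)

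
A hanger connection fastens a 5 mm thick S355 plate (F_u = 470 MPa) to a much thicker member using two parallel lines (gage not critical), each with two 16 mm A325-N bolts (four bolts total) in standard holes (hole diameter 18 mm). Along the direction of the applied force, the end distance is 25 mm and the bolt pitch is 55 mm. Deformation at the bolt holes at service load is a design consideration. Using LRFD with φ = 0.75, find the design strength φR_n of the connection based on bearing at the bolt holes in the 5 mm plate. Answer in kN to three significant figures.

Per bolt r_n = 1.2 l_c t F_u ≤ 2.4 d t F_u; upper limit = 2.4 × 16 × 5 × 470 / 1000 = 90.24 kN.
Edge bolt: l_c = 25 − 18/2 = 16 mm → 1.2 × 16 × 5 × 470 / 1000 = 45.12 → r_n = 45.12 kN.
Interior bolts: l_c = 55 − 18 = 37 mm → 1.2 × 37 × 5 × 470 / 1000 = 104.3 → r_n = 90.24 kN.
R_n = 2 × 45.12 + 2 × 90.24 = 270.7 kN.
Design strength φR_n = 0.75 × 270.7 = 203 kN.

203 kN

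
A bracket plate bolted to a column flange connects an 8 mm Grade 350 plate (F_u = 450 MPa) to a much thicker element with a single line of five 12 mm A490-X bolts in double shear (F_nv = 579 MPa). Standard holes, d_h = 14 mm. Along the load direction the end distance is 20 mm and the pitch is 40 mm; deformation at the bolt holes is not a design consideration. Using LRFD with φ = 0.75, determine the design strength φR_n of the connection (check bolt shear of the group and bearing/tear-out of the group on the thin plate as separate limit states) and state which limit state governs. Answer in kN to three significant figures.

441 kN (bearing governs)

Bolt shear: A_b = π·12²/4 = 113.1 mm²; R_n = 579 × 113.1 × 5 × 2 / 1000 = 654.8 kN → 0.75 × 654.8 = 491 kN.
Bearing (1.5 l_c t F_u ≤ 3.0 d t F_u): upper limit = 3.0·12·8·450 / 1000 = 129.6 kN.
  Edge l_c = 20 − 14/2 = 13 → r_n = 70.2 kN; interior l_c = 40 − 14 = 26 → r_n = 129.6 kN.
  R_n,bearing = 1·70.2 + 4·129.6 = 588.6 kN → 0.75 × 588.6 = 441 kN.
Bearing governs: 441 kN.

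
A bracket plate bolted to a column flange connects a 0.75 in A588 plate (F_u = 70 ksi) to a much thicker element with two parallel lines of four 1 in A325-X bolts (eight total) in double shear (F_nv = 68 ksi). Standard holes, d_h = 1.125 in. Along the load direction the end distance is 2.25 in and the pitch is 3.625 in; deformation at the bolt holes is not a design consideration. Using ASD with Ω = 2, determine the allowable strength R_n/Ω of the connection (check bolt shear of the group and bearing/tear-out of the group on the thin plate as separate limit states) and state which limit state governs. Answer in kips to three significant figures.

427 kips (bolt shear governs)

Bolt shear: A_b = π·1²/4 = 0.7854 in²; R_n = 68 × 0.7854 × 8 × 2 = 854.5 kips → 854.5 / 2 = 427 kips.
Bearing (1.5 l_c t F_u ≤ 3.0 d t F_u): upper limit = 3.0·1·0.75·70 = 157.5 kips.
  Edge l_c = 2.25 − 1.125/2 = 1.688 → r_n = 132.9 kips; interior l_c = 3.625 − 1.125 = 2.5 → r_n = 157.5 kips.
  R_n,bearing = 2·132.9 + 6·157.5 = 1211 kips → 1211 / 2 = 605 kips.
Bolt shear governs: 427 kips.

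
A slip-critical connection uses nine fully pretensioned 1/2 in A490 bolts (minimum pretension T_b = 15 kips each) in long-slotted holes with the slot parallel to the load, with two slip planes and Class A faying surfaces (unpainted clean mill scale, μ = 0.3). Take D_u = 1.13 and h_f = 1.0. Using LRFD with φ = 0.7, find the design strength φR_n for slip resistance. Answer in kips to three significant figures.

64.1 kips

R_n = μ · D_u · h_f · T_b · n_s · n_b = 0.3 × 1.13 × 1.0 × 15 × 2 × 9 = 91.53 kips.
Design strength φR_n = 0.7 × 91.53 = 64.1 kips.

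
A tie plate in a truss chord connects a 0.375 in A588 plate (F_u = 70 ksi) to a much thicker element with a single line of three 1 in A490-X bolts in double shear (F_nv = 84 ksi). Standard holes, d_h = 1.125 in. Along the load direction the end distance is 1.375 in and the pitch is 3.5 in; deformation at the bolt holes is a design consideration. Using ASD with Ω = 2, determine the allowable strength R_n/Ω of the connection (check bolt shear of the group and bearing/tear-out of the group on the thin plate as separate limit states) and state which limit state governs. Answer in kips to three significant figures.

Bolt shear: A_b = π·1²/4 = 0.7854 in²; R_n = 84 × 0.7854 × 3 × 2 = 395.8 kips → 395.8 / 2 = 198 kips.
Bearing (1.2 l_c t F_u ≤ 2.4 d t F_u): upper limit = 2.4·1·0.375·70 = 63 kips.
  Edge l_c = 1.375 − 1.125/2 = 0.8125 → r_n = 25.59 kips; interior l_c = 3.5 − 1.125 = 2.375 → r_n = 63 kips.
  R_n,bearing = 1·25.59 + 2·63 = 151.6 kips → 151.6 / 2 = 75.8 kips.
Bearing governs: 75.8 kips.

75.8 kips (bearing governs)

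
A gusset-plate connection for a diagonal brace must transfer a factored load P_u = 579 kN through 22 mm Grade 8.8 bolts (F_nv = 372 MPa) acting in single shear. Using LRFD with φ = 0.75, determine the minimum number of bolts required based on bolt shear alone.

A_b = π·22²/4 = 380.1 mm².
Per-bolt design strength φR_n = 0.75 × 372 × 380.1 × 1 / 1000 = 106.1 kN.
n ≥ 579 / 106.1 = 5.459 → use 6 bolts.

6 bolts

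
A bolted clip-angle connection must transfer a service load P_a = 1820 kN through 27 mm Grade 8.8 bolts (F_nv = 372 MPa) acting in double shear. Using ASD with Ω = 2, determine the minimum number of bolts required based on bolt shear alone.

9 bolts

A_b = π·27²/4 = 572.6 mm².
Per-bolt allowable strength R_n/Ω = 372 × 572.6 × 2 / 1000 / 2 = 213 kN.
n ≥ 1820 / 213 = 8.545 → use 9 bolts.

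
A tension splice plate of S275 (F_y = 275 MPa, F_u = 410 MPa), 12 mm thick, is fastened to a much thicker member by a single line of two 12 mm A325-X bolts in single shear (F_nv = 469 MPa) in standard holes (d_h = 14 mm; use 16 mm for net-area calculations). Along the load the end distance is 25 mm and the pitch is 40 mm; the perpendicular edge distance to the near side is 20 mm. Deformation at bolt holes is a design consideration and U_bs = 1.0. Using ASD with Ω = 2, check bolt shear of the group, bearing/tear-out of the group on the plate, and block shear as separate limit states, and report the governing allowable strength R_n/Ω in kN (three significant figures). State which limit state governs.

53 kN (bolt shear governs)

Bolt shear: A_b = π·12²/4 = 113.1 mm²; R_n = 469 × 113.1 × 2 × 1 / 1000 = 106.1 kN → 106.1 / 2 = 53 kN.
Bearing: edge l_c = 18, r_n = 106.3 kN; interior l_c = 26, r_n = 141.7 kN; R_n = 106.3 + 1·141.7 = 248 kN → 124 kN.
Block shear: A_gv = 780, A_nv = 492, A_nt = 144 mm²; R_n = min(0.6F_uA_nv, 0.6F_yA_gv) + U_bs·F_u·A_nt = 180.1 kN → 90 kN.
Bolt shear governs: 53 kN.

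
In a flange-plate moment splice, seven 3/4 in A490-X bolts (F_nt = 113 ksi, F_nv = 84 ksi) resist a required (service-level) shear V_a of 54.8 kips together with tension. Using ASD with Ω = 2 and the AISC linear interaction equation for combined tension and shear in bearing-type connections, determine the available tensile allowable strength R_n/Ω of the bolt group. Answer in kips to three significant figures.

A_b = π·0.75²/4 = 0.4418 in²; f_rv = 54.8 / (7 × 0.4418) = 17.72 ksi.
F'_nt = 1.3 F_nt − (Ω F_nt / F_nv) f_rv = 1.3·113 − (2·113/84)·17.72 = 99.22 ksi, capped at F_nt → F'_nt = 99.22 ksi.
R_n = F'_nt · A_b · n = 99.22 × 0.4418 × 7 = 306.9 kips.
Allowable strength R_n/Ω = 306.9 / 2 = 153 kips.

153 kips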